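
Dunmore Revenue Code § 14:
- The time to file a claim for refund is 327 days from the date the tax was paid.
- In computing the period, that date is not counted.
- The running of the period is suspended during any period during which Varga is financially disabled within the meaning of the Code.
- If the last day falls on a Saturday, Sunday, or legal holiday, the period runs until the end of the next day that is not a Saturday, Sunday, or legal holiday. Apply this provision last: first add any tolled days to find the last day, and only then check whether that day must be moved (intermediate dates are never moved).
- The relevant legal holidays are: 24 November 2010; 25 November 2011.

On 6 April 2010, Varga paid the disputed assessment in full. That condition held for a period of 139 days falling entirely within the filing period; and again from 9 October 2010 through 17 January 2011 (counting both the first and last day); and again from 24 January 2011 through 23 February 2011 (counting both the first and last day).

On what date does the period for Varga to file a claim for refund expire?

327 days after 6 April 2010 is February 27, 2011.
Tolling adds 139 days: February 27, 2011 + 139 days = July 16, 2011.
From October 9, 2010 through January 17, 2011 inclusive is 101 days; tolling adds 101 days: July 16, 2011 + 101 days = October 25, 2011.
From January 24, 2011 through February 23, 2011 inclusive is 31 days; tolling adds 31 days: October 25, 2011 + 31 days = November 25, 2011.
November 25, 2011 is a listed holiday; November 26, 2011 is Saturday; November 27, 2011 is Sunday. The next qualifying day is November 28, 2011.

November 28, 2011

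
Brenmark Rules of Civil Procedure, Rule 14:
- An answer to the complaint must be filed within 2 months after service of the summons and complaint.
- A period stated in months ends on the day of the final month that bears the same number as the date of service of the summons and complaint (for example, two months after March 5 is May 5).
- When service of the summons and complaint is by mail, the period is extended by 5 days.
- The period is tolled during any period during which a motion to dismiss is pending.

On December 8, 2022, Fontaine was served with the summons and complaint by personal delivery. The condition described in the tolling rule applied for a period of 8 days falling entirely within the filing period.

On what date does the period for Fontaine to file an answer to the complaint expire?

February 16, 2023

2 months after December 8, 2022 is February 8, 2023.
Service was not by mail, so no mail extension applies.
Tolling adds 8 days: February 8, 2023 + 8 days = February 16, 2023.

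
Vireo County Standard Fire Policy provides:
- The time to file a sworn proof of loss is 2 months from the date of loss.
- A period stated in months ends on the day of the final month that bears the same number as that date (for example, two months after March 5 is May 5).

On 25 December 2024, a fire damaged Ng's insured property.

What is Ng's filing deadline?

2 months after 25 December 2024 is February 25, 2025.

February 25, 2025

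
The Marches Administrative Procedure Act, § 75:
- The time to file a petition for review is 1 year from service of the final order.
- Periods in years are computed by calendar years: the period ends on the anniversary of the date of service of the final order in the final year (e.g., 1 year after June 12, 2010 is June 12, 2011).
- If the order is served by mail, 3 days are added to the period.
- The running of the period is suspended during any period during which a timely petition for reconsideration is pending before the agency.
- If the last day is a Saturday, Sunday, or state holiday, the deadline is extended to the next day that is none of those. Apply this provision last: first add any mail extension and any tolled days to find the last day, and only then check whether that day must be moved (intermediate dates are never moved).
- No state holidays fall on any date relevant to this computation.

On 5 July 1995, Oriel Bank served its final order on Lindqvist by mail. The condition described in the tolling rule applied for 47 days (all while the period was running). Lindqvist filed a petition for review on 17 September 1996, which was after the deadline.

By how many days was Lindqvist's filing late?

1 year after 5 July 1995 is July 5, 1996.
Service was by mail, adding 3 days: July 5, 1996 + 3 days = July 8, 1996.
Tolling adds 47 days: July 8, 1996 + 47 days = August 24, 1996.
August 24, 1996 is Saturday; August 25, 1996 is Sunday. The next qualifying day is August 26, 1996.
The deadline is August 26, 1996; from August 26, 1996 to September 17, 1996 is 22 days.

22 days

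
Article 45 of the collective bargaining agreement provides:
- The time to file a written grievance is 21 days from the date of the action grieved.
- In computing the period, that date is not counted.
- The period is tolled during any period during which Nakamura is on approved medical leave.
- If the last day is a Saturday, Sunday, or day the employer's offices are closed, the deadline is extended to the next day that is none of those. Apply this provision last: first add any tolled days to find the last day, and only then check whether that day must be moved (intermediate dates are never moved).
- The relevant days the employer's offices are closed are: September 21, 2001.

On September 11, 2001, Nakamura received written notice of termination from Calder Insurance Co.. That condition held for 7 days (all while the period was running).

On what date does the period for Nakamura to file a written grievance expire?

21 days after September 11, 2001 is October 2, 2001.
Tolling adds 7 days: October 2, 2001 + 7 days = October 9, 2001.
October 9, 2001 is a Tuesday and not a day the employer's offices are closed, so no extension applies.

October 9, 2001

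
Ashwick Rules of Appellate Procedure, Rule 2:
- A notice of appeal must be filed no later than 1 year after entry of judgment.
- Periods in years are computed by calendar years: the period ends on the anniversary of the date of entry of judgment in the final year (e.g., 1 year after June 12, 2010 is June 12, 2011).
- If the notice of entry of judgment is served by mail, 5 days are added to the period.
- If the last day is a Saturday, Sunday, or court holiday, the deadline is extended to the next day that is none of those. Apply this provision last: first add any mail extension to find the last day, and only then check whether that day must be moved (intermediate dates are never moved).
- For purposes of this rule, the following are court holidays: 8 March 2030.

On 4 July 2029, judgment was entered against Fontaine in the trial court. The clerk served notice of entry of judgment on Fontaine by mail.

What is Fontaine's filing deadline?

July 9, 2030

1 year after 4 July 2029 is July 4, 2030.
Service was by mail, adding 5 days: July 4, 2030 + 5 days = July 9, 2030.
July 9, 2030 is a Tuesday and not a court holiday, so no extension applies.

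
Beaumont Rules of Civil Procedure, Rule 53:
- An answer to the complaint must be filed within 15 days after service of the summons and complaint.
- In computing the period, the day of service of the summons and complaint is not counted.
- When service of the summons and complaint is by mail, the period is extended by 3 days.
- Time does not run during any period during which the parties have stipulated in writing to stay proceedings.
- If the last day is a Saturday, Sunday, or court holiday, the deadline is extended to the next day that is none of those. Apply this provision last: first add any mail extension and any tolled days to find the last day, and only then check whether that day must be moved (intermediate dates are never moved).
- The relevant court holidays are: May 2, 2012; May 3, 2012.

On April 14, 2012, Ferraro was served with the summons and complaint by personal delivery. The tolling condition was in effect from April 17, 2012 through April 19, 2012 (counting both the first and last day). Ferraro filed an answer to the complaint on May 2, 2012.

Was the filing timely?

15 days after April 14, 2012 is April 29, 2012.
Service was not by mail, so no mail extension applies.
From April 17, 2012 through April 19, 2012 inclusive is 3 days; tolling adds 3 days: April 29, 2012 + 3 days = May 2, 2012.
May 2, 2012 is a listed holiday; May 3, 2012 is a listed holiday. The next qualifying day is May 4, 2012.
The deadline is May 4, 2012; the filing on May 2, 2012 is on or before that date.

Yes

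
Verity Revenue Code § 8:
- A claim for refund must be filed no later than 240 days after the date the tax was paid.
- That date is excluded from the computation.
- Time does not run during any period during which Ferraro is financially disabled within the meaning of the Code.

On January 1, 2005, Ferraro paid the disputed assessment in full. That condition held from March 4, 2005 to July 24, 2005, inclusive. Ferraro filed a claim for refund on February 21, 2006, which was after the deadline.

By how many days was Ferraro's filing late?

33 days

240 days after January 1, 2005 is August 29, 2005.
From March 4, 2005 through July 24, 2005 inclusive is 143 days; tolling adds 143 days: August 29, 2005 + 143 days = January 19, 2006.
The deadline is January 19, 2006; from January 19, 2006 to February 21, 2006 is 33 days.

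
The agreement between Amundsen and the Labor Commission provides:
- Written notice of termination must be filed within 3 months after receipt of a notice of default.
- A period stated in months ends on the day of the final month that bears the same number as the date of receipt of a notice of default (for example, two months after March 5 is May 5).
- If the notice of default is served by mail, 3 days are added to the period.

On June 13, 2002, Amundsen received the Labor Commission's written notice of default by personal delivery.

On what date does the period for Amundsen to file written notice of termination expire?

September 13, 2002

3 months after June 13, 2002 is September 13, 2002.
Service was not by mail, so no mail extension applies.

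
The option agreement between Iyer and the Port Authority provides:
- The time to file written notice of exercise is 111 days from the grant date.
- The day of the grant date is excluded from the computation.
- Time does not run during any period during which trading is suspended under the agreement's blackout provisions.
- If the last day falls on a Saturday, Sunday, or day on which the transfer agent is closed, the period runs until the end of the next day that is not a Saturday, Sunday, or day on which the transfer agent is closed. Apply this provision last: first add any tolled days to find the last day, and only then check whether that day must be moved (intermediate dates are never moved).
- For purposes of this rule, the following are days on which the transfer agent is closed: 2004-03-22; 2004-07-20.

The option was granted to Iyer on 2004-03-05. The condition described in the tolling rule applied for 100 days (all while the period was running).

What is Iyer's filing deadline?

111 days after 2004-03-05 is June 24, 2004.
Tolling adds 100 days: June 24, 2004 + 100 days = October 2, 2004.
October 2, 2004 is Saturday; October 3, 2004 is Sunday. The next qualifying day is October 4, 2004.

October 4, 2004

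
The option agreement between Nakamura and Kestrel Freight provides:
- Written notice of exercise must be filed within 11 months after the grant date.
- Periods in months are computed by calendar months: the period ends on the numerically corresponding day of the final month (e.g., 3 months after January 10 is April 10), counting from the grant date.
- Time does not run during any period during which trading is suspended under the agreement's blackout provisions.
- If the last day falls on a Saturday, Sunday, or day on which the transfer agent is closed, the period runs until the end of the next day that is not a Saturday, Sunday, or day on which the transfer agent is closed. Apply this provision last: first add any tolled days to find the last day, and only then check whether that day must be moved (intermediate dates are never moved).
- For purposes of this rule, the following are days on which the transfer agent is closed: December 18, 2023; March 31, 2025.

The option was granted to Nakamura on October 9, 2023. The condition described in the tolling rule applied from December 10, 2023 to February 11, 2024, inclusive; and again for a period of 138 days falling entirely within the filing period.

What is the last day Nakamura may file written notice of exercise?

April 1, 2025

11 months after October 9, 2023 is September 9, 2024.
From December 10, 2023 through February 11, 2024 inclusive is 64 days; tolling adds 64 days: September 9, 2024 + 64 days = November 12, 2024.
Tolling adds 138 days: November 12, 2024 + 138 days = March 30, 2025.
March 30, 2025 is Sunday; March 31, 2025 is a listed holiday. The next qualifying day is April 1, 2025.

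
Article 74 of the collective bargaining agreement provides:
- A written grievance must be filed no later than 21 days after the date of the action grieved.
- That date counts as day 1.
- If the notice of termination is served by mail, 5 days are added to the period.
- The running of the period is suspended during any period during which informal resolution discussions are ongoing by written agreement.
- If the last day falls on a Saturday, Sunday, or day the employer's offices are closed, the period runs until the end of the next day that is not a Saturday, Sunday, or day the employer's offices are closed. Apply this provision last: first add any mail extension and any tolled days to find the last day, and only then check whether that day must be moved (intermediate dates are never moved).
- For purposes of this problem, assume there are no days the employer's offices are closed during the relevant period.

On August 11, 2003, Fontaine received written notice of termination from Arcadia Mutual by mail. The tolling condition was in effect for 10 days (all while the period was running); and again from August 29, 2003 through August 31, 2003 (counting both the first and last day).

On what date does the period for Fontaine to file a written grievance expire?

September 18, 2003

Counting August 11, 2003 as day 1, day 21 is August 31, 2003.
Service was by mail, adding 5 days: August 31, 2003 + 5 days = September 5, 2003.
Tolling adds 10 days: September 5, 2003 + 10 days = September 15, 2003.
From August 29, 2003 through August 31, 2003 inclusive is 3 days; tolling adds 3 days: September 15, 2003 + 3 days = September 18, 2003.
September 18, 2003 is a Thursday and not a day the employer's offices are closed, so no extension applies.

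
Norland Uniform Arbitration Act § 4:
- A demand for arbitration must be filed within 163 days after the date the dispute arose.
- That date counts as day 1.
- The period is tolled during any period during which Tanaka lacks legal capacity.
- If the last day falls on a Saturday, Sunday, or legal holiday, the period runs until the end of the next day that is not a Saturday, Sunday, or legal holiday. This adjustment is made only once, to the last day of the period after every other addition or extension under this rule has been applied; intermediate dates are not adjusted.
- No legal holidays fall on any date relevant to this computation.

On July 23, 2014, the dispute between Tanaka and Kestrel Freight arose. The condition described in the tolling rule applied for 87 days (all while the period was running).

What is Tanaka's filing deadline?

March 30, 2015

Counting July 23, 2014 as day 1, day 163 is January 1, 2015.
Tolling adds 87 days: January 1, 2015 + 87 days = March 29, 2015.
March 29, 2015 is Sunday. The next qualifying day is March 30, 2015.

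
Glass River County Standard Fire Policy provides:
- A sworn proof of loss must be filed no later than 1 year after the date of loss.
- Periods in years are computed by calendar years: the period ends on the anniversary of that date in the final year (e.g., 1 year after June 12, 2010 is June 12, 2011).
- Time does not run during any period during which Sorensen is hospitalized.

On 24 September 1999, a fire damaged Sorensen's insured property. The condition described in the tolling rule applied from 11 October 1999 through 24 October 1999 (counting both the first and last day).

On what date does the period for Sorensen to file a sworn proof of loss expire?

October 8, 2000

1 year after 24 September 1999 is September 24, 2000.
From October 11, 1999 through October 24, 1999 inclusive is 14 days; tolling adds 14 days: September 24, 2000 + 14 days = October 8, 2000.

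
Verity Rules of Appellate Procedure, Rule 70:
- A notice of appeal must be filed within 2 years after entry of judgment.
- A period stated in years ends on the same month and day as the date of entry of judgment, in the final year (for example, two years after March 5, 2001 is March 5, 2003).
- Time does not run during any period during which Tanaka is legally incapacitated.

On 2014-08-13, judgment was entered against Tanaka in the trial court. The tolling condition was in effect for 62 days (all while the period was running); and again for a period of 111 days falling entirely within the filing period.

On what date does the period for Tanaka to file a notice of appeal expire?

February 2, 2017

2 years after 2014-08-13 is August 13, 2016.
Tolling adds 62 days: August 13, 2016 + 62 days = October 14, 2016.
Tolling adds 111 days: October 14, 2016 + 111 days = February 2, 2017.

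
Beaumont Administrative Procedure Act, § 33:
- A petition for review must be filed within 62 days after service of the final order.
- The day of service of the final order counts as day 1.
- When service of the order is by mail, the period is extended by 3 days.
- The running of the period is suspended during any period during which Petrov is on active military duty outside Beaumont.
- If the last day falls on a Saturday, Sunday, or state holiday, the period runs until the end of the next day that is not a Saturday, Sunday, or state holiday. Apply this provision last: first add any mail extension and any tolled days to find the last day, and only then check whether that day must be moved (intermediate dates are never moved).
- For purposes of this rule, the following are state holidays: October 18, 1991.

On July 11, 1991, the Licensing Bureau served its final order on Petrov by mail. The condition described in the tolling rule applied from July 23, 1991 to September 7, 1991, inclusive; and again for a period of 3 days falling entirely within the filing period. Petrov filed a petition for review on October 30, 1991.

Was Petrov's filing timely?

Yes

Counting July 11, 1991 as day 1, day 62 is September 10, 1991.
Service was by mail, adding 3 days: September 10, 1991 + 3 days = September 13, 1991.
From July 23, 1991 through September 7, 1991 inclusive is 47 days; tolling adds 47 days: September 13, 1991 + 47 days = October 30, 1991.
Tolling adds 3 days: October 30, 1991 + 3 days = November 2, 1991.
November 2, 1991 is Saturday; November 3, 1991 is Sunday. The next qualifying day is November 4, 1991.
The deadline is November 4, 1991; the filing on October 30, 1991 is on or before that date.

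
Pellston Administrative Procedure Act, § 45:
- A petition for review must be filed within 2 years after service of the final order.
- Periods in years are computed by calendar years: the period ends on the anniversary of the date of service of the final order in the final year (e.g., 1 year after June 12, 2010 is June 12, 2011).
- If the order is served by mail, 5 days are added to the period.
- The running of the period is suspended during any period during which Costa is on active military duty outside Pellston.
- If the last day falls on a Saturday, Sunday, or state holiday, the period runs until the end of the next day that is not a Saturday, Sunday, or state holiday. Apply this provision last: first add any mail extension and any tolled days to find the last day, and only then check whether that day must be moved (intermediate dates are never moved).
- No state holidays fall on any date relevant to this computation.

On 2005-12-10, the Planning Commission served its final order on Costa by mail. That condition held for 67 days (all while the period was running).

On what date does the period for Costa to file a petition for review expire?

February 20, 2008

2 years after 2005-12-10 is December 10, 2007.
Service was by mail, adding 5 days: December 10, 2007 + 5 days = December 15, 2007.
Tolling adds 67 days: December 15, 2007 + 67 days = February 20, 2008.
February 20, 2008 is a Wednesday and not a state holiday, so no extension applies.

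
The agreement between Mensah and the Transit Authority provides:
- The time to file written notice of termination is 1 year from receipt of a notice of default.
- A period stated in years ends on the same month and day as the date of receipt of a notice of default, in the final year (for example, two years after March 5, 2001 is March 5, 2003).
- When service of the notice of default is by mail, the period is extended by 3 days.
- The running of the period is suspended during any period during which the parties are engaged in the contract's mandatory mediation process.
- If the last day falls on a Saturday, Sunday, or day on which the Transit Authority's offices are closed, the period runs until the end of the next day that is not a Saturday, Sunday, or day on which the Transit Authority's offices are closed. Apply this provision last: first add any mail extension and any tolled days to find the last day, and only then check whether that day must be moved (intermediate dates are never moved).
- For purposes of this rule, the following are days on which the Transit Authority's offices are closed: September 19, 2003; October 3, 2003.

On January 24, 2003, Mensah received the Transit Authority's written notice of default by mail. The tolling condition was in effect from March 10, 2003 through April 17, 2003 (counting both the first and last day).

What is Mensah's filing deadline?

March 8, 2004

1 year after January 24, 2003 is January 24, 2004.
Service was by mail, adding 3 days: January 24, 2004 + 3 days = January 27, 2004.
From March 10, 2003 through April 17, 2003 inclusive is 39 days; tolling adds 39 days: January 27, 2004 + 39 days = March 6, 2004.
March 6, 2004 is Saturday; March 7, 2004 is Sunday. The next qualifying day is March 8, 2004.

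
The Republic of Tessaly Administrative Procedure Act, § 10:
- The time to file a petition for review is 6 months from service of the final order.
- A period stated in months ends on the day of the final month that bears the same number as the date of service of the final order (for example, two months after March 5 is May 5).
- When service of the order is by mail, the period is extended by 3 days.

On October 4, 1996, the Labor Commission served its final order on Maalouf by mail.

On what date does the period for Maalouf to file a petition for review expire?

6 months after October 4, 1996 is April 4, 1997.
Service was by mail, adding 3 days: April 4, 1997 + 3 days = April 7, 1997.

April 7, 1997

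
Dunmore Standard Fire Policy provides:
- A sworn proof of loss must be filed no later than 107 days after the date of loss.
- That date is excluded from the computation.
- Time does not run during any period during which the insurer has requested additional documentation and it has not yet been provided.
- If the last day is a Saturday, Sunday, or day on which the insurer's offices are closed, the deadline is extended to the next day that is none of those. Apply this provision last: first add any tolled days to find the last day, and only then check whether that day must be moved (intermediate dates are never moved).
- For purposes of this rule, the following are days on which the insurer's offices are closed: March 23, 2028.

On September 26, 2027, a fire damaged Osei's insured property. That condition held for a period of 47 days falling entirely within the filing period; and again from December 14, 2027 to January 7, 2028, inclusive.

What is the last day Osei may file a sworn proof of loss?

March 24, 2028

107 days after September 26, 2027 is January 11, 2028.
Tolling adds 47 days: January 11, 2028 + 47 days = February 27, 2028.
From December 14, 2027 through January 7, 2028 inclusive is 25 days; tolling adds 25 days: February 27, 2028 + 25 days = March 23, 2028.
March 23, 2028 is a listed holiday. The next qualifying day is March 24, 2028.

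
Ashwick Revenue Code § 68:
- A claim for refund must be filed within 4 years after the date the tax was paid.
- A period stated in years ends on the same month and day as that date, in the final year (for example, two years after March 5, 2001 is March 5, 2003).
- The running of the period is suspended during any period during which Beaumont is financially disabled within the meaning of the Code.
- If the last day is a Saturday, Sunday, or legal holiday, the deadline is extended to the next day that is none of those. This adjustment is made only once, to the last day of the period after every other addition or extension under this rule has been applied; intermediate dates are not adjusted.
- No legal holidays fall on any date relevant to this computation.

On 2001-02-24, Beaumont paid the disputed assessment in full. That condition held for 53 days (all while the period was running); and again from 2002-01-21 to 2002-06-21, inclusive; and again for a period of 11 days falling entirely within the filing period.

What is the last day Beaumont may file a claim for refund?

September 28, 2005

4 years after 2001-02-24 is February 24, 2005.
Tolling adds 53 days: February 24, 2005 + 53 days = April 18, 2005.
From January 21, 2002 through June 21, 2002 inclusive is 152 days; tolling adds 152 days: April 18, 2005 + 152 days = September 17, 2005.
Tolling adds 11 days: September 17, 2005 + 11 days = September 28, 2005.
September 28, 2005 is a Wednesday and not a legal holiday, so no extension applies.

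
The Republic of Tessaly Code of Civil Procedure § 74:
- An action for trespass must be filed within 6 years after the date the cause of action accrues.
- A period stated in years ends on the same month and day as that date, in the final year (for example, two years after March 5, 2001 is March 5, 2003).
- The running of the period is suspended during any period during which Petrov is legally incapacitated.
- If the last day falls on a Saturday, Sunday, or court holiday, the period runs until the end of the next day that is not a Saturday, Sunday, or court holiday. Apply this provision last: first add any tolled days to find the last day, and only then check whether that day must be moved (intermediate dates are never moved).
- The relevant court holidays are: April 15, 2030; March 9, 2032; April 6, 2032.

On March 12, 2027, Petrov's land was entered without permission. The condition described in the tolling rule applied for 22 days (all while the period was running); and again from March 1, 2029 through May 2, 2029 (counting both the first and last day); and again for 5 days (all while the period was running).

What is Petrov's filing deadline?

6 years after March 12, 2027 is March 12, 2033.
Tolling adds 22 days: March 12, 2033 + 22 days = April 3, 2033.
From March 1, 2029 through May 2, 2029 inclusive is 63 days; tolling adds 63 days: April 3, 2033 + 63 days = June 5, 2033.
Tolling adds 5 days: June 5, 2033 + 5 days = June 10, 2033.
June 10, 2033 is a Friday and not a court holiday, so no extension applies.

June 10, 2033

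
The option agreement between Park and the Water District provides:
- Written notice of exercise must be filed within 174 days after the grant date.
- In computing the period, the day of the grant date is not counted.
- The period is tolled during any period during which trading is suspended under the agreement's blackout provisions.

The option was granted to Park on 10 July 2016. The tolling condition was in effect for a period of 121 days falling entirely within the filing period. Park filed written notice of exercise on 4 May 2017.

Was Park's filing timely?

No

174 days after 10 July 2016 is December 31, 2016.
Tolling adds 121 days: December 31, 2016 + 121 days = May 1, 2017.
The deadline is May 1, 2017; the filing on May 4, 2017 is after that date.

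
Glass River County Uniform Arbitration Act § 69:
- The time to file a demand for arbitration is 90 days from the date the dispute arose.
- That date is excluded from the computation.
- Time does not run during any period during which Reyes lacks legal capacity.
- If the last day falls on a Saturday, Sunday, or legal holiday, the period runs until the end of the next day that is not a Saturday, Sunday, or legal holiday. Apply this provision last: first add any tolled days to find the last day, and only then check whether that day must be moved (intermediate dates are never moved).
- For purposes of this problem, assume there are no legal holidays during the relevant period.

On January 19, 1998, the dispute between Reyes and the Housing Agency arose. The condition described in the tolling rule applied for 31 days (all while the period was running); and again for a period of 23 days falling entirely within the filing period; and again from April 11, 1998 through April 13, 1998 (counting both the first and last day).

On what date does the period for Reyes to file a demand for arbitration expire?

June 15, 1998

90 days after January 19, 1998 is April 19, 1998.
Tolling adds 31 days: April 19, 1998 + 31 days = May 20, 1998.
Tolling adds 23 days: May 20, 1998 + 23 days = June 12, 1998.
From April 11, 1998 through April 13, 1998 inclusive is 3 days; tolling adds 3 days: June 12, 1998 + 3 days = June 15, 1998.
June 15, 1998 is a Monday and not a legal holiday, so no extension applies.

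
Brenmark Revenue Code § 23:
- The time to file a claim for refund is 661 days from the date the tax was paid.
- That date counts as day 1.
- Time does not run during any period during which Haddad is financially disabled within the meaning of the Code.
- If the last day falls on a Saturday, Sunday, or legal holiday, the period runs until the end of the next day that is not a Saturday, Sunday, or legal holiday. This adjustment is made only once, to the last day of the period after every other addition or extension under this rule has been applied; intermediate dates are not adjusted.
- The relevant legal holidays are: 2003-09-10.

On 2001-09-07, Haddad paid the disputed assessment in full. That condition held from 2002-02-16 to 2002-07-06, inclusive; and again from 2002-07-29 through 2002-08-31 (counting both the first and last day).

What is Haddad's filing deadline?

Counting 2001-09-07 as day 1, day 661 is June 29, 2003.
From February 16, 2002 through July 6, 2002 inclusive is 141 days; tolling adds 141 days: June 29, 2003 + 141 days = November 17, 2003.
From July 29, 2002 through August 31, 2002 inclusive is 34 days; tolling adds 34 days: November 17, 2003 + 34 days = December 21, 2003.
December 21, 2003 is Sunday. The next qualifying day is December 22, 2003.

December 22, 2003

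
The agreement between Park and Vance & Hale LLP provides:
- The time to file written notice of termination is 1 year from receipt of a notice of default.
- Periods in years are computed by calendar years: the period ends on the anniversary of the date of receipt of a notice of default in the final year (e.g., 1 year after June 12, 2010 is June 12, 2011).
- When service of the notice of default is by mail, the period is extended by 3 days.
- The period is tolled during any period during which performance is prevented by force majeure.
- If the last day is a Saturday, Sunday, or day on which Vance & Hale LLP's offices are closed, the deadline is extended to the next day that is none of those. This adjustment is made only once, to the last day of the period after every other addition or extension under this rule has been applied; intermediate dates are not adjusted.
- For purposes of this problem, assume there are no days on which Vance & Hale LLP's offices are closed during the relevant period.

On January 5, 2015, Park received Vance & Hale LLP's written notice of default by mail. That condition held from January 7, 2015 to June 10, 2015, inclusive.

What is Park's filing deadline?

1 year after January 5, 2015 is January 5, 2016.
Service was by mail, adding 3 days: January 5, 2016 + 3 days = January 8, 2016.
From January 7, 2015 through June 10, 2015 inclusive is 155 days; tolling adds 155 days: January 8, 2016 + 155 days = June 11, 2016.
June 11, 2016 is Saturday; June 12, 2016 is Sunday. The next qualifying day is June 13, 2016.

June 13, 2016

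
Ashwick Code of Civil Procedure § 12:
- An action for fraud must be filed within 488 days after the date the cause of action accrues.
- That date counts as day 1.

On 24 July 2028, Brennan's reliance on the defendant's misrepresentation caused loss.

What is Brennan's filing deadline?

Counting 24 July 2028 as day 1, day 488 is November 23, 2029.

November 23, 2029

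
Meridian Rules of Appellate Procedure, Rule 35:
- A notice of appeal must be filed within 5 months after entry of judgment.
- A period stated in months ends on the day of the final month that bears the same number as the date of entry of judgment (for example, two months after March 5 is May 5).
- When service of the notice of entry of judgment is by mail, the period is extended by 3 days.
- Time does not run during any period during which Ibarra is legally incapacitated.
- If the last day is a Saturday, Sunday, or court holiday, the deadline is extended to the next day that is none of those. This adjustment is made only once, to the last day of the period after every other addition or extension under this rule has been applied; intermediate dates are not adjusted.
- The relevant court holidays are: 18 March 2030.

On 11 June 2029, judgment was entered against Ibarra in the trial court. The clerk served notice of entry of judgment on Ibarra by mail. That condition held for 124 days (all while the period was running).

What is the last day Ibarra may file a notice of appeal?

March 19, 2030

5 months after 11 June 2029 is November 11, 2029.
Service was by mail, adding 3 days: November 11, 2029 + 3 days = November 14, 2029.
Tolling adds 124 days: November 14, 2029 + 124 days = March 18, 2030.
March 18, 2030 is a listed holiday. The next qualifying day is March 19, 2030.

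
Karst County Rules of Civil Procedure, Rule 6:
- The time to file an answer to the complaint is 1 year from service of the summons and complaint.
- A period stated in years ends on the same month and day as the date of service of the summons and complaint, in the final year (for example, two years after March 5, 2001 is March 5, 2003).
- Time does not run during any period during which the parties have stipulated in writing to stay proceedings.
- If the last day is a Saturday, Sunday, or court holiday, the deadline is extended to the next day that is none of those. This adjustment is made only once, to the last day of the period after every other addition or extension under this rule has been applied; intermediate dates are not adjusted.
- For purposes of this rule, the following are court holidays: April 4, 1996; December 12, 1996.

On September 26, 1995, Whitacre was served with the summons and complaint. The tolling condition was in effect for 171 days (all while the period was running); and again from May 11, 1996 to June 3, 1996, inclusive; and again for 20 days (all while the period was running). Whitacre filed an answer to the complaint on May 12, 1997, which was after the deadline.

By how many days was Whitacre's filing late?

1 year after September 26, 1995 is September 26, 1996.
Tolling adds 171 days: September 26, 1996 + 171 days = March 16, 1997.
From May 11, 1996 through June 3, 1996 inclusive is 24 days; tolling adds 24 days: March 16, 1997 + 24 days = April 9, 1997.
Tolling adds 20 days: April 9, 1997 + 20 days = April 29, 1997.
April 29, 1997 is a Tuesday and not a court holiday, so no extension applies.
The deadline is April 29, 1997; from April 29, 1997 to May 12, 1997 is 13 days.

13 days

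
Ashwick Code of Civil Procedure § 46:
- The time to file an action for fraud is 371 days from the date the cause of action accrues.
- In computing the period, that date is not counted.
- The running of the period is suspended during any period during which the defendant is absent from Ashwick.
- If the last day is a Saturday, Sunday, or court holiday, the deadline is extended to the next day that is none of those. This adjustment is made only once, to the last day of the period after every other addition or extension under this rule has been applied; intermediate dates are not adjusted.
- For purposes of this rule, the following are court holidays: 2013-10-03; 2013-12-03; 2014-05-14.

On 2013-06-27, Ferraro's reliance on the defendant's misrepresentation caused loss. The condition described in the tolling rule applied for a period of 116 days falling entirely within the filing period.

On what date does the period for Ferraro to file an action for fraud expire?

371 days after 2013-06-27 is July 3, 2014.
Tolling adds 116 days: July 3, 2014 + 116 days = October 27, 2014.
October 27, 2014 is a Monday and not a court holiday, so no extension applies.

October 27, 2014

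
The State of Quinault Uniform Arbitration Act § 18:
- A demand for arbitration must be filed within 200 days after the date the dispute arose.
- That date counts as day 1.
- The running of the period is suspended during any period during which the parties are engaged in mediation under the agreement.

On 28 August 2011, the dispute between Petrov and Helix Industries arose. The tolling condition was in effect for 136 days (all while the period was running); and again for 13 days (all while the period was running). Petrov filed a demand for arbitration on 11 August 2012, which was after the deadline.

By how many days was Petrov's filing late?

Counting 28 August 2011 as day 1, day 200 is March 14, 2012.
Tolling adds 136 days: March 14, 2012 + 136 days = July 28, 2012.
Tolling adds 13 days: July 28, 2012 + 13 days = August 10, 2012.
The deadline is August 10, 2012; from August 10, 2012 to August 11, 2012 is 1 days.

1 day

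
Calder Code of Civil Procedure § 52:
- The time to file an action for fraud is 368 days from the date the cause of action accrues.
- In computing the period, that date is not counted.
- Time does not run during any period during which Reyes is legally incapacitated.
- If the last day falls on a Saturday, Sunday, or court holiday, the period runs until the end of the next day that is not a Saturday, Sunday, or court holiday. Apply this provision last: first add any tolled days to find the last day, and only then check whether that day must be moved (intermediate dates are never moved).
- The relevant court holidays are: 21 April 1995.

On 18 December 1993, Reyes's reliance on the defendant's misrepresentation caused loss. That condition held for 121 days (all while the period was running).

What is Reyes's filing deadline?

368 days after 18 December 1993 is December 21, 1994.
Tolling adds 121 days: December 21, 1994 + 121 days = April 21, 1995.
April 21, 1995 is a listed holiday; April 22, 1995 is Saturday; April 23, 1995 is Sunday. The next qualifying day is April 24, 1995.

April 24, 1995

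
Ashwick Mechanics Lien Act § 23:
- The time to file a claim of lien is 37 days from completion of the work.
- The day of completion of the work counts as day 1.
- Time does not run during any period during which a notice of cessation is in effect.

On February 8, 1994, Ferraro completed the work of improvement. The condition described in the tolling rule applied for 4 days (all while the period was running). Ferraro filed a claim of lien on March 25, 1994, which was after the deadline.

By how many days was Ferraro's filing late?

Counting February 8, 1994 as day 1, day 37 is March 16, 1994.
Tolling adds 4 days: March 16, 1994 + 4 days = March 20, 1994.
The deadline is March 20, 1994; from March 20, 1994 to March 25, 1994 is 5 days.

5 days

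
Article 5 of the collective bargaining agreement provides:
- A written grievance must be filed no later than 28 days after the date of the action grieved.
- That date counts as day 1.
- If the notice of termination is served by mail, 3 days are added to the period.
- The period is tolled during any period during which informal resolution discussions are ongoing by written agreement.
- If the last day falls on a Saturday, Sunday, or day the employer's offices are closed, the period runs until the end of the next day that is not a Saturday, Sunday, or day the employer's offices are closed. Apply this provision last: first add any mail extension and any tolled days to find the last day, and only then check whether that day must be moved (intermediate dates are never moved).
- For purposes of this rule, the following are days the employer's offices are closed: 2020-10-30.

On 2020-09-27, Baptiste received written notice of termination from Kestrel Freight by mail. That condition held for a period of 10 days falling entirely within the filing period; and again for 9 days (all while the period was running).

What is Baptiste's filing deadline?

November 16, 2020

Counting 2020-09-27 as day 1, day 28 is October 24, 2020.
Service was by mail, adding 3 days: October 24, 2020 + 3 days = October 27, 2020.
Tolling adds 10 days: October 27, 2020 + 10 days = November 6, 2020.
Tolling adds 9 days: November 6, 2020 + 9 days = November 15, 2020.
November 15, 2020 is Sunday. The next qualifying day is November 16, 2020.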